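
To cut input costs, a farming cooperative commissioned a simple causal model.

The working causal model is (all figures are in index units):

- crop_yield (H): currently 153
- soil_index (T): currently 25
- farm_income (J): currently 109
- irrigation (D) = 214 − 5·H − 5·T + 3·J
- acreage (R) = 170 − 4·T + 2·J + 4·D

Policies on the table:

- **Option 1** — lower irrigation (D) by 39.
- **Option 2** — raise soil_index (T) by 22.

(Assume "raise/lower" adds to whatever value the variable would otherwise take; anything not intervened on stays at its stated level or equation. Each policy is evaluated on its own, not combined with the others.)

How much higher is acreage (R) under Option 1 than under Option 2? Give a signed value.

Option 1 (D − 39):
  H = 153
  T = 25
  J = 109
  D = 214 − 5·153 − 5·25 + 3·109 (−39 from intervention) = -388
  R = 170 − 4·25 + 2·109 + 4·(-388) = -1264
Option 2 (T + 22):
  H = 153
  T = 25 + 22 = 47
  J = 109
  D = 214 − 5·153 − 5·47 + 3·109 = -459
  R = 170 − 4·47 + 2·109 + 4·(-459) = -1636
R: -1264 − (-1636) = 372

372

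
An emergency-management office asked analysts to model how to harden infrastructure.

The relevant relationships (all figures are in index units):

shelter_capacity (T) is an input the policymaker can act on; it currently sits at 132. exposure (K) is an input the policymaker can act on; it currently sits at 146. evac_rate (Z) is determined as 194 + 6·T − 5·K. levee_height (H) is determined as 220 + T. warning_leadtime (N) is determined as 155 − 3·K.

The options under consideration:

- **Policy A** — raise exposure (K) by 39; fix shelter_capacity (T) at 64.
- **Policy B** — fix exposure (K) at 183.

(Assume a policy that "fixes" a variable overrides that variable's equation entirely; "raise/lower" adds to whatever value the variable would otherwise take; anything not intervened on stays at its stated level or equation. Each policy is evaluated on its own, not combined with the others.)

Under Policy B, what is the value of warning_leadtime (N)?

-394

Policy B (K := 183):
  K = 183
  N = 155 − 3·183 = -394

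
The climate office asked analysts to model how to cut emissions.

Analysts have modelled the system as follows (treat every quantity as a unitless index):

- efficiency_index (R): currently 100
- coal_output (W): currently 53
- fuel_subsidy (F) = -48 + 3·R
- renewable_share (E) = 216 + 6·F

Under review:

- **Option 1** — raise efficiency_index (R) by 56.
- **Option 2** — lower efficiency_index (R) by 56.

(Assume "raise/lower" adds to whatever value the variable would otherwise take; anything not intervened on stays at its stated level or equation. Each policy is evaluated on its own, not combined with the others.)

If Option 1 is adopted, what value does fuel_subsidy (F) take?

Option 1 (R + 56):
  R = 100 + 56 = 156
  F = -48 + 3·156 = 420

420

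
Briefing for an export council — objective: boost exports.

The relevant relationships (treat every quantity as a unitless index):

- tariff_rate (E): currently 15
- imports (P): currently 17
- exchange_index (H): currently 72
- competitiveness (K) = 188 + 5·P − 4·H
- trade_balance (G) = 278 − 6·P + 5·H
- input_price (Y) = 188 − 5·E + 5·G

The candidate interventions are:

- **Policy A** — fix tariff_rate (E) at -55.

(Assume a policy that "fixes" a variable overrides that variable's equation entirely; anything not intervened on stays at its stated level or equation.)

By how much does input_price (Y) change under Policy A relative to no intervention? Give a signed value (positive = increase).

350

Baseline:
  E = 15
  P = 17
  H = 72
  G = 278 − 6·17 + 5·72 = 536
  Y = 188 − 5·15 + 5·536 = 2793
Policy A (E := -55):
  E = -55
  P = 17
  H = 72
  G = 278 − 6·17 + 5·72 = 536
  Y = 188 − 5·(-55) + 5·536 = 3143
Change in Y: 3143 − 2793 = 350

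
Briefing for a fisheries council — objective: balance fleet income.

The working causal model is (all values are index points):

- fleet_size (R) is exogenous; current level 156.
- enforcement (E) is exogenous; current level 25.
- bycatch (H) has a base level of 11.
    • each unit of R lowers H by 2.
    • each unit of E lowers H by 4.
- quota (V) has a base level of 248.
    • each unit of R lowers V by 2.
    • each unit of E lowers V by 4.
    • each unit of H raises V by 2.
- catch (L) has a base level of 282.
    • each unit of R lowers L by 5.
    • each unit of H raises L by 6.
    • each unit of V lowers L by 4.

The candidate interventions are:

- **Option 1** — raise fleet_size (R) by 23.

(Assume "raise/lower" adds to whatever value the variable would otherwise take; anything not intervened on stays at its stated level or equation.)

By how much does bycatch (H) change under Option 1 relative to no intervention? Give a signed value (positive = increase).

-46

Baseline:
  R = 156
  E = 25
  H = 11 − 2·156 − 4·25 = -401
Option 1 (R + 23):
  R = 156 + 23 = 179
  E = 25
  H = 11 − 2·179 − 4·25 = -447
Change in H: -447 − (-401) = -46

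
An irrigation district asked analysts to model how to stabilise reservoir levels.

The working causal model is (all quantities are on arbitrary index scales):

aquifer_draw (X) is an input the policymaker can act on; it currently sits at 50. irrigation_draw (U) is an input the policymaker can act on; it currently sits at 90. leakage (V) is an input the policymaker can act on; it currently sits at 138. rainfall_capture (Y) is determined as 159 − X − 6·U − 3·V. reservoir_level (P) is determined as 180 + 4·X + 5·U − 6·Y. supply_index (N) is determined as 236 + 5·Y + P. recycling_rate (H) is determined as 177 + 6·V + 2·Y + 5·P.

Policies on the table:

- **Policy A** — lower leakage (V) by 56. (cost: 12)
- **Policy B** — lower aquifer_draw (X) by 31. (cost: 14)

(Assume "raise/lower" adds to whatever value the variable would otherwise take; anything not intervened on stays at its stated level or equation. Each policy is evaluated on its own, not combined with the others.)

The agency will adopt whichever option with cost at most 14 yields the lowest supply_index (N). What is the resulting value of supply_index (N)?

1743

Policy A (V − 56):
  X = 50
  U = 90
  V = 138 − 56 = 82
  Y = 159 − 50 − 6·90 − 3·82 = -677
  P = 180 + 4·50 + 5·90 − 6·(-677) = 4892
  N = 236 + 5·(-677) + 4892 = 1743
Policy B (X − 31):
  X = 50 − 31 = 19
  U = 90
  V = 138
  Y = 159 − 19 − 6·90 − 3·138 = -814
  P = 180 + 4·19 + 5·90 − 6·(-814) = 5590
  N = 236 + 5·(-814) + 5590 = 1756
Comparing — Policy A: N=1743, Policy B: N=1756. Lowest is 1743 (Policy A).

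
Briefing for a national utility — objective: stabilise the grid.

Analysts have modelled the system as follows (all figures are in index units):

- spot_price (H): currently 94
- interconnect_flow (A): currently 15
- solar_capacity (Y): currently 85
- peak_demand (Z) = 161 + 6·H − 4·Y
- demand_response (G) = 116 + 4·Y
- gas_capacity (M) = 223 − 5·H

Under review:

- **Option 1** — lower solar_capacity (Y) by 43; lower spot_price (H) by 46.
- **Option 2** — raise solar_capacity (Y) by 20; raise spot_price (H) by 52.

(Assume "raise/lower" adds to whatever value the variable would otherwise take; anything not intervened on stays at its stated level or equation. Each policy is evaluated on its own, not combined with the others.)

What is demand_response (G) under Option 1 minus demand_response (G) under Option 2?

Option 1 (Y − 43, H − 46):
  Y = 85 − 43 = 42
  G = 116 + 4·42 = 284
Option 2 (Y + 20, H + 52):
  Y = 85 + 20 = 105
  G = 116 + 4·105 = 536
G: 284 − 536 = -252

-252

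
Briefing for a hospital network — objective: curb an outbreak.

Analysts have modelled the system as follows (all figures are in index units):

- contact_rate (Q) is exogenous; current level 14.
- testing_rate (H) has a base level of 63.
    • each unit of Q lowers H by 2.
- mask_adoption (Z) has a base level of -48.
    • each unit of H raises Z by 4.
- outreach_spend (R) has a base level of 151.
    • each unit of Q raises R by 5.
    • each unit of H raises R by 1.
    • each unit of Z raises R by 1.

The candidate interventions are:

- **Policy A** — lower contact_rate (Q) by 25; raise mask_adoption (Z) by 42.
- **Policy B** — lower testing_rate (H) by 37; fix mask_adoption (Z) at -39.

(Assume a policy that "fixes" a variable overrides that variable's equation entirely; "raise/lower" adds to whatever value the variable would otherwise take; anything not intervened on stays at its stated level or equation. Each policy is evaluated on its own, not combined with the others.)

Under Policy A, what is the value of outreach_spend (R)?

Policy A (Q − 25, Z + 42):
  Q = 14 − 25 = -11
  H = 63 − 2·(-11) = 85
  Z = -48 + 4·85 (+42 from intervention) = 334
  R = 151 + 5·(-11) + 85 + 334 = 515

515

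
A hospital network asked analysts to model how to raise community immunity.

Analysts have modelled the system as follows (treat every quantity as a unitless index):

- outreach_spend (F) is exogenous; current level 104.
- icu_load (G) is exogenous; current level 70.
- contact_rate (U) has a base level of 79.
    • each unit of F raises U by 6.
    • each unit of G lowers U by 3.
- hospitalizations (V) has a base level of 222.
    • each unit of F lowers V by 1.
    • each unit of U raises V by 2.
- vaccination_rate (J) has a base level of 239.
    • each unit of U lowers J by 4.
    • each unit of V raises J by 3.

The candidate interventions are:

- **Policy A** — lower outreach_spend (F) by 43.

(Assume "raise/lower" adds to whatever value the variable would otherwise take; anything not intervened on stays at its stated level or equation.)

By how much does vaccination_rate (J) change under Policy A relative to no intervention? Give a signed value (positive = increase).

-387

Baseline:
  F = 104
  G = 70
  U = 79 + 6·104 − 3·70 = 493
  V = 222 − 104 + 2·493 = 1104
  J = 239 − 4·493 + 3·1104 = 1579
Policy A (F − 43):
  F = 104 − 43 = 61
  G = 70
  U = 79 + 6·61 − 3·70 = 235
  V = 222 − 61 + 2·235 = 631
  J = 239 − 4·235 + 3·631 = 1192
Change in J: 1192 − 1579 = -387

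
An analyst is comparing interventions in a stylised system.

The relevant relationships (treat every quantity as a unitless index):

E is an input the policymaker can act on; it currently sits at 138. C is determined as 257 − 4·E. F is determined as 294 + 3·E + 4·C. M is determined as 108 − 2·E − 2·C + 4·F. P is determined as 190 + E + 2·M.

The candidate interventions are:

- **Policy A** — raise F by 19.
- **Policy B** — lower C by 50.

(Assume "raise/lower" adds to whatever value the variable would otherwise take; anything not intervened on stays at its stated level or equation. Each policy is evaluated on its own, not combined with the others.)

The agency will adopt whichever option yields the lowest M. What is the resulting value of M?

Policy A (F + 19):
  E = 138
  C = 257 − 4·138 = -295
  F = 294 + 3·138 + 4·(-295) (+19 from intervention) = -453
  M = 108 − 2·138 − 2·(-295) + 4·(-453) = -1390
Policy B (C − 50):
  E = 138
  C = 257 − 4·138 (−50 from intervention) = -345
  F = 294 + 3·138 + 4·(-345) = -672
  M = 108 − 2·138 − 2·(-345) + 4·(-672) = -2166
Comparing — Policy A: M=-1390, Policy B: M=-2166. Lowest is -2166 (Policy B).

-2166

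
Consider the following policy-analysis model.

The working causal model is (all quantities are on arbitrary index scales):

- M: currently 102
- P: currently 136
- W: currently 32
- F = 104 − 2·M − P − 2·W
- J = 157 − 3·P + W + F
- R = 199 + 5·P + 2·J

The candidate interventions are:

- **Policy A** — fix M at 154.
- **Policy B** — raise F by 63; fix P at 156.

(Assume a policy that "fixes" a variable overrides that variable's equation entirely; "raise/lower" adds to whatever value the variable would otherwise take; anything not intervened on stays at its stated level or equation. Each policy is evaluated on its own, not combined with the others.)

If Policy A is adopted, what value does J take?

-623

Policy A (M := 154):
  M = 154
  P = 136
  W = 32
  F = 104 − 2·154 − 136 − 2·32 = -404
  J = 157 − 3·136 + 32 + (-404) = -623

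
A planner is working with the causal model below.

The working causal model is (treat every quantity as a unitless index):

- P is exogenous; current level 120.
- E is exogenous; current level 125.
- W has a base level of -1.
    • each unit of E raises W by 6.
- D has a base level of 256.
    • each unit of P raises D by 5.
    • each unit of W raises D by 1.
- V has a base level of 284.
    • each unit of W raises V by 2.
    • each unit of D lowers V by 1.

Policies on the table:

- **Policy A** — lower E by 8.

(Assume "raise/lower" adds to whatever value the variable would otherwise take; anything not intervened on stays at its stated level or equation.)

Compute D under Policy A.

1557

Policy A (E − 8):
  P = 120
  E = 125 − 8 = 117
  W = -1 + 6·117 = 701
  D = 256 + 5·120 + 701 = 1557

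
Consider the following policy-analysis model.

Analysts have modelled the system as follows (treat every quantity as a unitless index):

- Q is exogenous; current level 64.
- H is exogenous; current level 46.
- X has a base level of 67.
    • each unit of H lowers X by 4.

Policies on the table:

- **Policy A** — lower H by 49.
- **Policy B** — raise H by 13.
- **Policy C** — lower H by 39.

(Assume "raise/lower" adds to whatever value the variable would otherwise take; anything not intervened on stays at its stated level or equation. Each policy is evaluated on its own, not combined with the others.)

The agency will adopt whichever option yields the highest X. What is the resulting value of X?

79

Policy A (H − 49):
  H = 46 − 49 = -3
  X = 67 − 4·(-3) = 79
Policy B (H + 13):
  H = 46 + 13 = 59
  X = 67 − 4·59 = -169
Policy C (H − 39):
  H = 46 − 39 = 7
  X = 67 − 4·7 = 39
Comparing — Policy A: X=79, Policy B: X=-169, Policy C: X=39. Highest is 79 (Policy A).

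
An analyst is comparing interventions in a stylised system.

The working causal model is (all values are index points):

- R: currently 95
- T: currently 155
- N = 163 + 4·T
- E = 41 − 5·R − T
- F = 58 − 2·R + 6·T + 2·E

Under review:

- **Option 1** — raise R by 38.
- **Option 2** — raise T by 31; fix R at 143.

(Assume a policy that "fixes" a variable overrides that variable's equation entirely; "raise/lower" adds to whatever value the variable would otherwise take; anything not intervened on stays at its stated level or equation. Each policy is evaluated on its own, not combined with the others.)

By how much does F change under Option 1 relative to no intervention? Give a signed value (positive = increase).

Baseline:
  R = 95
  T = 155
  E = 41 − 5·95 − 155 = -589
  F = 58 − 2·95 + 6·155 + 2·(-589) = -380
Option 1 (R + 38):
  R = 95 + 38 = 133
  T = 155
  E = 41 − 5·133 − 155 = -779
  F = 58 − 2·133 + 6·155 + 2·(-779) = -836
Change in F: -836 − (-380) = -456

-456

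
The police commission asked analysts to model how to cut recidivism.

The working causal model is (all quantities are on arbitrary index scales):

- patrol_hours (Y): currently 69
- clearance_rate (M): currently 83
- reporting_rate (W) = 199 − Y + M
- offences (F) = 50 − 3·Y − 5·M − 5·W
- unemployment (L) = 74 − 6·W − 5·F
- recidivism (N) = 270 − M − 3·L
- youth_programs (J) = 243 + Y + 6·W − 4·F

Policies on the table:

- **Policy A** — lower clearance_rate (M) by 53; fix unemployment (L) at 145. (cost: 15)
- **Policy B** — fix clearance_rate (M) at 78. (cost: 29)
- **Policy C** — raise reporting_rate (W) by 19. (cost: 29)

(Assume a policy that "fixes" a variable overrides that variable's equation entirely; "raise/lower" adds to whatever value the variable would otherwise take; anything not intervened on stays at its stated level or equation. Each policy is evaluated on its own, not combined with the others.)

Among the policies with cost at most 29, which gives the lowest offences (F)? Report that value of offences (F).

-1732

Policy A (M − 53, L := 145):
  Y = 69
  M = 83 − 53 = 30
  W = 199 − 69 + 30 = 160
  F = 50 − 3·69 − 5·30 − 5·160 = -1107
Policy B (M := 78):
  Y = 69
  M = 78
  W = 199 − 69 + 78 = 208
  F = 50 − 3·69 − 5·78 − 5·208 = -1587
Policy C (W + 19):
  Y = 69
  M = 83
  W = 199 − 69 + 83 (+19 from intervention) = 232
  F = 50 − 3·69 − 5·83 − 5·232 = -1732
Comparing — Policy A: F=-1107, Policy B: F=-1587, Policy C: F=-1732. Lowest is -1732 (Policy C).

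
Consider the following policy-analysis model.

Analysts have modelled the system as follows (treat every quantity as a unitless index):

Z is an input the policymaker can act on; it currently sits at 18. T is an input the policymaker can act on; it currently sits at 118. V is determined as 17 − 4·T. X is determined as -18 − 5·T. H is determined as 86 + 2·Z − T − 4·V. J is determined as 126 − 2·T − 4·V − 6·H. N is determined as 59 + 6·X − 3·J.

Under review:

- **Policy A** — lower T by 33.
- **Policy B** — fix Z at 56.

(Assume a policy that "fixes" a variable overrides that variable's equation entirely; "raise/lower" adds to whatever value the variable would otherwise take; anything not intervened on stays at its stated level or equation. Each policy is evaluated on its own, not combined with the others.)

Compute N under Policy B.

Policy B (Z := 56):
  Z = 56
  T = 118
  V = 17 − 4·118 = -455
  X = -18 − 5·118 = -608
  H = 86 + 2·56 − 118 − 4·(-455) = 1900
  J = 126 − 2·118 − 4·(-455) − 6·1900 = -9690
  N = 59 + 6·(-608) − 3·(-9690) = 25481

25481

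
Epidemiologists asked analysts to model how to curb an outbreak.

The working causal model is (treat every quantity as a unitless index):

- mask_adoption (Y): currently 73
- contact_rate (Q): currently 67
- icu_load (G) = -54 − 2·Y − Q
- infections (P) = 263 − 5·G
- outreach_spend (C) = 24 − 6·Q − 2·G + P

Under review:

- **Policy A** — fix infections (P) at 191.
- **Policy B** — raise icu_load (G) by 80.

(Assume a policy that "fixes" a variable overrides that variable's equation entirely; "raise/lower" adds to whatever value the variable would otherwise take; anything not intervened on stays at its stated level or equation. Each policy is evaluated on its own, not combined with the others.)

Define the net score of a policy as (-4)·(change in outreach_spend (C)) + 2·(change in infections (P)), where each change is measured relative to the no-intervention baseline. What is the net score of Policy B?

Baseline:
  Y = 73
  Q = 67
  G = -54 − 2·73 − 67 = -267
  P = 263 − 5·(-267) = 1598
  C = 24 − 6·67 − 2·(-267) + 1598 = 1754
Policy B (G + 80):
  Y = 73
  Q = 67
  G = -54 − 2·73 − 67 (+80 from intervention) = -187
  P = 263 − 5·(-187) = 1198
  C = 24 − 6·67 − 2·(-187) + 1198 = 1194
ΔC = 1194 − 1754 = -560; ΔP = 1198 − 1598 = -400
Score = (-4)·(-560) + 2·(-400) = 1440

1440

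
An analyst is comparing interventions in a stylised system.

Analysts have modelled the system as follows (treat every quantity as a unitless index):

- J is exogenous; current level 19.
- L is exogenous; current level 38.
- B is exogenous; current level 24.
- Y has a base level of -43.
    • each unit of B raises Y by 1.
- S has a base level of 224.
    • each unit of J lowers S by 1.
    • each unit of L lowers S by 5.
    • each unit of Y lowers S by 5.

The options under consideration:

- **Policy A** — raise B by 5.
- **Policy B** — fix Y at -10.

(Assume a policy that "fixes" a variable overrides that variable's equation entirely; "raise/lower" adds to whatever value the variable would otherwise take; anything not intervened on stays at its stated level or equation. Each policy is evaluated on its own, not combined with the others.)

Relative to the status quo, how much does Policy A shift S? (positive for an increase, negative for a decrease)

Baseline:
  J = 19
  L = 38
  B = 24
  Y = -43 + 24 = -19
  S = 224 − 19 − 5·38 − 5·(-19) = 110
Policy A (B + 5):
  J = 19
  L = 38
  B = 24 + 5 = 29
  Y = -43 + 29 = -14
  S = 224 − 19 − 5·38 − 5·(-14) = 85
Change in S: 85 − 110 = -25

-25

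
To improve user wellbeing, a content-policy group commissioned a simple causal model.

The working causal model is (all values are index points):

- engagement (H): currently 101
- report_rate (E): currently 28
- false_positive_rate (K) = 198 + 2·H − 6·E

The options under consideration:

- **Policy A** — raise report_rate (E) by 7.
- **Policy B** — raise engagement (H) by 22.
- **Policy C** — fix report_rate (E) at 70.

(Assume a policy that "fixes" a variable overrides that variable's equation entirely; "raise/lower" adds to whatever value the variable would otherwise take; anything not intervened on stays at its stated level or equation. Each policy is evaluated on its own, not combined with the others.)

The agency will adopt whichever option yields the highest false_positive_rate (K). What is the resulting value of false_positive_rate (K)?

Policy A (E + 7):
  H = 101
  E = 28 + 7 = 35
  K = 198 + 2·101 − 6·35 = 190
Policy B (H + 22):
  H = 101 + 22 = 123
  E = 28
  K = 198 + 2·123 − 6·28 = 276
Policy C (E := 70):
  H = 101
  E = 70
  K = 198 + 2·101 − 6·70 = -20
Comparing — Policy A: K=190, Policy B: K=276, Policy C: K=-20. Highest is 276 (Policy B).

276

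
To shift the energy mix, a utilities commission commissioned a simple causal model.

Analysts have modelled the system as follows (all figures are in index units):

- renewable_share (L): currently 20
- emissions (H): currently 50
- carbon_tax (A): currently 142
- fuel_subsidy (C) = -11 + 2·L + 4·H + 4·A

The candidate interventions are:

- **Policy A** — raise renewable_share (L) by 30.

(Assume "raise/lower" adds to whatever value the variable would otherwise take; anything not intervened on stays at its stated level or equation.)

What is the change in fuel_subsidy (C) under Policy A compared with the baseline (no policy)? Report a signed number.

Baseline:
  L = 20
  H = 50
  A = 142
  C = -11 + 2·20 + 4·50 + 4·142 = 797
Policy A (L + 30):
  L = 20 + 30 = 50
  H = 50
  A = 142
  C = -11 + 2·50 + 4·50 + 4·142 = 857
Change in C: 857 − 797 = 60

60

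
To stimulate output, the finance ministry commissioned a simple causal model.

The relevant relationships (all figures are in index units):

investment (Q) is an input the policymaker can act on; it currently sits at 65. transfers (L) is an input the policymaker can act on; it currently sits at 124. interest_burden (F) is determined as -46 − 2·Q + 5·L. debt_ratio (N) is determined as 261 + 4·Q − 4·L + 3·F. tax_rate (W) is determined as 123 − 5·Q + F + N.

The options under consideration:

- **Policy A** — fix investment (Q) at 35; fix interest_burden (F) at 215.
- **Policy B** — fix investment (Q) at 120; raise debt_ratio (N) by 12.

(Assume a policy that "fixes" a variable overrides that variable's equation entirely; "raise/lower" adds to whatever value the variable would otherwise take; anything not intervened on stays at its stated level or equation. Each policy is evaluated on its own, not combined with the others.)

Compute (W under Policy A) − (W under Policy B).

Policy A (Q := 35, F := 215):
  Q = 35
  L = 124
  F = 215
  N = 261 + 4·35 − 4·124 + 3·215 = 550
  W = 123 − 5·35 + 215 + 550 = 713
Policy B (Q := 120, N + 12):
  Q = 120
  L = 124
  F = -46 − 2·120 + 5·124 = 334
  N = 261 + 4·120 − 4·124 + 3·334 (+12 from intervention) = 1259
  W = 123 − 5·120 + 334 + 1259 = 1116
W: 713 − 1116 = -403

-403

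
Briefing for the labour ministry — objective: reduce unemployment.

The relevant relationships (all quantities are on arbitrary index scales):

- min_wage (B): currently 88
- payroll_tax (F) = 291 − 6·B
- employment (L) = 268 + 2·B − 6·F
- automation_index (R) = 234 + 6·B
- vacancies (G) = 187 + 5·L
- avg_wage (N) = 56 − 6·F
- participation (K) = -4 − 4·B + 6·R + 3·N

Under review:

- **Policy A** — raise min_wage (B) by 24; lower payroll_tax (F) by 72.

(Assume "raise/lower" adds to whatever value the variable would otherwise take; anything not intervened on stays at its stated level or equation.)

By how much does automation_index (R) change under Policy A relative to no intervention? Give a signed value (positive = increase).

144

Baseline:
  B = 88
  R = 234 + 6·88 = 762
Policy A (B + 24, F − 72):
  B = 88 + 24 = 112
  R = 234 + 6·112 = 906
Change in R: 906 − 762 = 144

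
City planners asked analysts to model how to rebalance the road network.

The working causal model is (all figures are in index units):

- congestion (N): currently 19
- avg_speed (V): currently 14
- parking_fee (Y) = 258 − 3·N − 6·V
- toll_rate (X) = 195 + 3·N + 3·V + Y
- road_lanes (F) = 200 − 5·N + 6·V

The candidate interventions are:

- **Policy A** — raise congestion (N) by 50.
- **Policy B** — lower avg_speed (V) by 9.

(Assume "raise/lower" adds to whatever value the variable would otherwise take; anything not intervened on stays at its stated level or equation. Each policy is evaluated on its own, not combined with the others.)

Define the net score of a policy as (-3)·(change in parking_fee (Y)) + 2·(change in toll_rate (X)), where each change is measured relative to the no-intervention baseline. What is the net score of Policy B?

-108

Baseline:
  N = 19
  V = 14
  Y = 258 − 3·19 − 6·14 = 117
  X = 195 + 3·19 + 3·14 + 117 = 411
Policy B (V − 9):
  N = 19
  V = 14 − 9 = 5
  Y = 258 − 3·19 − 6·5 = 171
  X = 195 + 3·19 + 3·5 + 171 = 438
ΔY = 171 − 117 = 54; ΔX = 438 − 411 = 27
Score = (-3)·54 + 2·27 = -108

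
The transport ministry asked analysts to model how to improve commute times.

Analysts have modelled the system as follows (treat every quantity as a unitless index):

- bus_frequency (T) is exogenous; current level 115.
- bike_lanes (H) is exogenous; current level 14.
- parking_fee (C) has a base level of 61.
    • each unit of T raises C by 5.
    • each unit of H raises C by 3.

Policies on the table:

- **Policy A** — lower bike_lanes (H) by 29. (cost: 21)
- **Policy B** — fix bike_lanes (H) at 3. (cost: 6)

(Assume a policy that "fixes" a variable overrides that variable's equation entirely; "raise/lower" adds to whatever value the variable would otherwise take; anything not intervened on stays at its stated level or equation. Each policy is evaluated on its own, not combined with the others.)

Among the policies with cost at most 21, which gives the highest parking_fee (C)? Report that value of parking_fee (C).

Policy A (H − 29):
  T = 115
  H = 14 − 29 = -15
  C = 61 + 5·115 + 3·(-15) = 591
Policy B (H := 3):
  T = 115
  H = 3
  C = 61 + 5·115 + 3·3 = 645
Comparing — Policy A: C=591, Policy B: C=645. Highest is 645 (Policy B).

645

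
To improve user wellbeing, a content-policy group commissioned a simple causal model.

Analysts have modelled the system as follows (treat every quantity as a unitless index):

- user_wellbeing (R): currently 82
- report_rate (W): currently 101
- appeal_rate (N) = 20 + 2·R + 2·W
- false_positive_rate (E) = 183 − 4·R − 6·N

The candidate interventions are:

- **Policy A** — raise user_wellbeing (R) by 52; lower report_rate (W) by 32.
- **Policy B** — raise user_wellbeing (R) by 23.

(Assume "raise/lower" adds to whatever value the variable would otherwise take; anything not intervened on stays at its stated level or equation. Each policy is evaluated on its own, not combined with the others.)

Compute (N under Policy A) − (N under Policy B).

Policy A (R + 52, W − 32):
  R = 82 + 52 = 134
  W = 101 − 32 = 69
  N = 20 + 2·134 + 2·69 = 426
Policy B (R + 23):
  R = 82 + 23 = 105
  W = 101
  N = 20 + 2·105 + 2·101 = 432
N: 426 − 432 = -6

-6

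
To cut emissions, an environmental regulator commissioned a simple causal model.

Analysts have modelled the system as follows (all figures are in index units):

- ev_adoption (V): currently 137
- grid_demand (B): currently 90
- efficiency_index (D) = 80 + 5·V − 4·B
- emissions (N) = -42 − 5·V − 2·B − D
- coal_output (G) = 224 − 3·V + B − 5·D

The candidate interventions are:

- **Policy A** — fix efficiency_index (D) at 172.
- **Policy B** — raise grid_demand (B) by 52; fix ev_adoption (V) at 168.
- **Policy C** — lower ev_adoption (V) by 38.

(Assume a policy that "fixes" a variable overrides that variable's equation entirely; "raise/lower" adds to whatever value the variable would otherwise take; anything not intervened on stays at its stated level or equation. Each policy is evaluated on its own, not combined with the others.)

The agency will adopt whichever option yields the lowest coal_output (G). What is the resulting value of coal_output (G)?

-1898

Policy A (D := 172):
  V = 137
  B = 90
  D = 172
  G = 224 − 3·137 + 90 − 5·172 = -957
Policy B (B + 52, V := 168):
  V = 168
  B = 90 + 52 = 142
  D = 80 + 5·168 − 4·142 = 352
  G = 224 − 3·168 + 142 − 5·352 = -1898
Policy C (V − 38):
  V = 137 − 38 = 99
  B = 90
  D = 80 + 5·99 − 4·90 = 215
  G = 224 − 3·99 + 90 − 5·215 = -1058
Comparing — Policy A: G=-957, Policy B: G=-1898, Policy C: G=-1058. Lowest is -1898 (Policy B).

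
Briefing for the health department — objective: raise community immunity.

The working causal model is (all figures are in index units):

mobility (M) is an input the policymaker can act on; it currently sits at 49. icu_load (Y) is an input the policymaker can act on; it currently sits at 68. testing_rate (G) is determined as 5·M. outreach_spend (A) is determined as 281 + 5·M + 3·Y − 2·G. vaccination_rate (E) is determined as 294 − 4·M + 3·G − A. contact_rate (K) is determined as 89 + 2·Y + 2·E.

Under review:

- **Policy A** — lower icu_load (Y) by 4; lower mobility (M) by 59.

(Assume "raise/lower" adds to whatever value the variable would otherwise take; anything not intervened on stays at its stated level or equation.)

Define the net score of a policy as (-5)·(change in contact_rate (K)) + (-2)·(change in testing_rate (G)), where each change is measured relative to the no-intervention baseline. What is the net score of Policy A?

Baseline:
  M = 49
  Y = 68
  G = 0 + 5·49 = 245
  A = 281 + 5·49 + 3·68 − 2·245 = 240
  E = 294 − 4·49 + 3·245 − 240 = 593
  K = 89 + 2·68 + 2·593 = 1411
Policy A (Y − 4, M − 59):
  M = 49 − 59 = -10
  Y = 68 − 4 = 64
  G = 0 + 5·(-10) = -50
  A = 281 + 5·(-10) + 3·64 − 2·(-50) = 523
  E = 294 − 4·(-10) + 3·(-50) − 523 = -339
  K = 89 + 2·64 + 2·(-339) = -461
ΔK = -461 − 1411 = -1872; ΔG = -50 − 245 = -295
Score = (-5)·(-1872) + (-2)·(-295) = 9950

9950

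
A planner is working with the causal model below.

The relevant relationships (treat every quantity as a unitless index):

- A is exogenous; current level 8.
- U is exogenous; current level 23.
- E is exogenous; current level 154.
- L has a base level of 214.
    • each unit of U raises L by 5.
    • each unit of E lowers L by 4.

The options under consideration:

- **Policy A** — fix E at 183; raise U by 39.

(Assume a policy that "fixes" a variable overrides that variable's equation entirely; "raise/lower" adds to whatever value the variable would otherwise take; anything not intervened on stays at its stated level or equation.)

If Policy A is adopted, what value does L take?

-208

Policy A (E := 183, U + 39):
  U = 23 + 39 = 62
  E = 183
  L = 214 + 5·62 − 4·183 = -208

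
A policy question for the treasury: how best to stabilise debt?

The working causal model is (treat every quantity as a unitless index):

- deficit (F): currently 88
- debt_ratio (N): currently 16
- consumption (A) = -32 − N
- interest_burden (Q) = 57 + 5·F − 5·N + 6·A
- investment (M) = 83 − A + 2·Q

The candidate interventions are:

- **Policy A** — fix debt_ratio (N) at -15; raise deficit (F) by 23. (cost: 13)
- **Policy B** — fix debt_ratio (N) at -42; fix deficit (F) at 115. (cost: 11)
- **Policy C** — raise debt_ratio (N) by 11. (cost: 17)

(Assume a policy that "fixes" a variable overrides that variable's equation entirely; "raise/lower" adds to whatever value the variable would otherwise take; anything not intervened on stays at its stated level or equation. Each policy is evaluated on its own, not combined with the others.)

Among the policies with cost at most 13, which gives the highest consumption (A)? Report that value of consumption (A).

Policy A (N := -15, F + 23):
  N = -15
  A = -32 − (-15) = -17
Policy B (N := -42, F := 115):
  N = -42
  A = -32 − (-42) = 10
Comparing — Policy A: A=-17, Policy B: A=10. Highest is 10 (Policy B).

10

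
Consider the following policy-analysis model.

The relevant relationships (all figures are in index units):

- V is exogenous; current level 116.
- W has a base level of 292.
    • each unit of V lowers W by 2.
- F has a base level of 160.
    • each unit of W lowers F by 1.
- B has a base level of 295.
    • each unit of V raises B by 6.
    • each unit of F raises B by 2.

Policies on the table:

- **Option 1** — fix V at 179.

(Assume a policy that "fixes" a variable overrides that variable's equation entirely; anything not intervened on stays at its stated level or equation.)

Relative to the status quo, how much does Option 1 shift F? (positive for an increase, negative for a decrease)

Baseline:
  V = 116
  W = 292 − 2·116 = 60
  F = 160 − 60 = 100
Option 1 (V := 179):
  V = 179
  W = 292 − 2·179 = -66
  F = 160 − (-66) = 226
Change in F: 226 − 100 = 126

126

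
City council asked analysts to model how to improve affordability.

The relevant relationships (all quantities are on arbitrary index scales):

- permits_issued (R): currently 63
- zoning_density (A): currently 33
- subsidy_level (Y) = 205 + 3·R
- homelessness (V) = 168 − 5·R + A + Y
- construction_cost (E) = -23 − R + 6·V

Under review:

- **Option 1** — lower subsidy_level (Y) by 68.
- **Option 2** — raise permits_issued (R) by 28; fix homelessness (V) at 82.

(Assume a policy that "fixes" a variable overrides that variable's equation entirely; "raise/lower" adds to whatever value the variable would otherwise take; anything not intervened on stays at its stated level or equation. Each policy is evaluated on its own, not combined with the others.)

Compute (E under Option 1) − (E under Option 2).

808

Option 1 (Y − 68):
  R = 63
  A = 33
  Y = 205 + 3·63 (−68 from intervention) = 326
  V = 168 − 5·63 + 33 + 326 = 212
  E = -23 − 63 + 6·212 = 1186
Option 2 (R + 28, V := 82):
  R = 63 + 28 = 91
  A = 33
  Y = 205 + 3·91 = 478
  V = 82
  E = -23 − 91 + 6·82 = 378
E: 1186 − 378 = 808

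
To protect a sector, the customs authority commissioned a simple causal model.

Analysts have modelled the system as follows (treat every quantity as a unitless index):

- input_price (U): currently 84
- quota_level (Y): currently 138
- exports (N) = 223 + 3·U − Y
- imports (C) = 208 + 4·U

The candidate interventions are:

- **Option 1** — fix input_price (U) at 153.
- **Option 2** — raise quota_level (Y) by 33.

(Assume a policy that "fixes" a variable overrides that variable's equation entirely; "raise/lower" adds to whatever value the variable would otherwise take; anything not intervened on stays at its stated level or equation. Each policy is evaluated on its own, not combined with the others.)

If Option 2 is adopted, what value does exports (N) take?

304

Option 2 (Y + 33):
  U = 84
  Y = 138 + 33 = 171
  N = 223 + 3·84 − 171 = 304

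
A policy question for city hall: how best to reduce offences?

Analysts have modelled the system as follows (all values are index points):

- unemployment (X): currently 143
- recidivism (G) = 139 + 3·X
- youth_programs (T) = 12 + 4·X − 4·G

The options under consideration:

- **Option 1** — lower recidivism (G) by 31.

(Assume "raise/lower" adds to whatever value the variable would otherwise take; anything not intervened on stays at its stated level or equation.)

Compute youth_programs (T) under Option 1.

Option 1 (G − 31):
  X = 143
  G = 139 + 3·143 (−31 from intervention) = 537
  T = 12 + 4·143 − 4·537 = -1564

-1564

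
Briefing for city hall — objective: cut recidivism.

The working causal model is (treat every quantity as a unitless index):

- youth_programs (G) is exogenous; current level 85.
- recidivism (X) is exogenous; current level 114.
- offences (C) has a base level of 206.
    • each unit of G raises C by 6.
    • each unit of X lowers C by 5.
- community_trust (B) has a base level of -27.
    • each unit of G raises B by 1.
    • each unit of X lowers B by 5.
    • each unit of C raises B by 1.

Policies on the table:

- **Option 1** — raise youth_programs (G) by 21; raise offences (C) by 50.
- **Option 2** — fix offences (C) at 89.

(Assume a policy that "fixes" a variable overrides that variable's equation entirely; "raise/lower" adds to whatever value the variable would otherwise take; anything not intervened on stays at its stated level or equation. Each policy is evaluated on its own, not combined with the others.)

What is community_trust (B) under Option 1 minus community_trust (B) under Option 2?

Option 1 (G + 21, C + 50):
  G = 85 + 21 = 106
  X = 114
  C = 206 + 6·106 − 5·114 (+50 from intervention) = 322
  B = -27 + 106 − 5·114 + 322 = -169
Option 2 (C := 89):
  G = 85
  X = 114
  C = 89
  B = -27 + 85 − 5·114 + 89 = -423
B: -169 − (-423) = 254

254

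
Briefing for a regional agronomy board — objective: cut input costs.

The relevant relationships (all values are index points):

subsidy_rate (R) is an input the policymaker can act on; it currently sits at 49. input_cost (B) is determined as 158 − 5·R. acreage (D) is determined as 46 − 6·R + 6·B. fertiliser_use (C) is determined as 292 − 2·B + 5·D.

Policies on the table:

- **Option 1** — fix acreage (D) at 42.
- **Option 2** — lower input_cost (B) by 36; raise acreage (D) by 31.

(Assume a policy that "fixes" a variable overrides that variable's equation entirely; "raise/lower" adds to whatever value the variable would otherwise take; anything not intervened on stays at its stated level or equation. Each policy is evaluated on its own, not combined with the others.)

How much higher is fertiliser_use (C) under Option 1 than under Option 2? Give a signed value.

Option 1 (D := 42):
  R = 49
  B = 158 − 5·49 = -87
  D = 42
  C = 292 − 2·(-87) + 5·42 = 676
Option 2 (B − 36, D + 31):
  R = 49
  B = 158 − 5·49 (−36 from intervention) = -123
  D = 46 − 6·49 + 6·(-123) (+31 from intervention) = -955
  C = 292 − 2·(-123) + 5·(-955) = -4237
C: 676 − (-4237) = 4913

4913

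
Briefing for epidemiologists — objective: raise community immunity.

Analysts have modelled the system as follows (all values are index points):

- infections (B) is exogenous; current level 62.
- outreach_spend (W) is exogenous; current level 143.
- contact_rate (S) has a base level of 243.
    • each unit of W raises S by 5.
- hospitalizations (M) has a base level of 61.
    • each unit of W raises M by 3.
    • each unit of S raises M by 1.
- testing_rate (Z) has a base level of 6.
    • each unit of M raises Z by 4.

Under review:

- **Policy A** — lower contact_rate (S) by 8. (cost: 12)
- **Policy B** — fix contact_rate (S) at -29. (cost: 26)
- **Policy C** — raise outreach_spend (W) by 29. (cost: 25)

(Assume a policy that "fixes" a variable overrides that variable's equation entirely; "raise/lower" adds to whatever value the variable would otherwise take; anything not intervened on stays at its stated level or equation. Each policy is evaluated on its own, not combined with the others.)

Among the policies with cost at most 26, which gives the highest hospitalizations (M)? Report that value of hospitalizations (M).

Policy A (S − 8):
  W = 143
  S = 243 + 5·143 (−8 from intervention) = 950
  M = 61 + 3·143 + 950 = 1440
Policy B (S := -29):
  W = 143
  S = -29
  M = 61 + 3·143 + (-29) = 461
Policy C (W + 29):
  W = 143 + 29 = 172
  S = 243 + 5·172 = 1103
  M = 61 + 3·172 + 1103 = 1680
Comparing — Policy A: M=1440, Policy B: M=461, Policy C: M=1680. Highest is 1680 (Policy C).

1680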